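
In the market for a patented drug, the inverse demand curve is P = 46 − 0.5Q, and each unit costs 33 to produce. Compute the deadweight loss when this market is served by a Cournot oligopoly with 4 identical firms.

Competitive firms price at marginal cost: P = 33, giving Q = 26.
Cournot with 4 identical firms: the symmetric best-response condition is 46 − 2.5q = 33. Each firm produces q = 5.2, total output Q = 20.8, price P = 35.6.
DWL is the triangle between Q = 20.8 and Q = 26: ½·(26 − 20.8)·(35.6 − 33) = 6.76.

DWL = 6.76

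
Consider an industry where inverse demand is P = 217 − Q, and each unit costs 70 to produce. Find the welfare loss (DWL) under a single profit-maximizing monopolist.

DWL = 2701.125

Competitive firms price at marginal cost: P = 70, giving Q = 147.
A monopolist chooses Q where MR = MC. MR = 217 − 2Q; setting this equal to 70 gives Q = 73.5 and P = 143.5.
DWL is the triangle between Q = 73.5 and Q = 147: ½·(147 − 73.5)·(143.5 − 70) = 2701.125.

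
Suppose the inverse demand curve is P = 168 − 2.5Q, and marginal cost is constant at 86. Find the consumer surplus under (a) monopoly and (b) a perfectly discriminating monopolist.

The monopolist equates marginal revenue to marginal cost: 168 − 5Q = 86, so Q = 16.4. From demand, P = 127.
CS = ½·(168 − 127)·16.4 = 336.2.
Under first-degree price discrimination the firm charges each unit its demand price and produces up to where P = MC, i.e. Q = 32.8. Consumer surplus is zero; producer surplus equals total surplus.
CS = 0.

Monopoly: CS = 336.2; Perfect PD: CS = 0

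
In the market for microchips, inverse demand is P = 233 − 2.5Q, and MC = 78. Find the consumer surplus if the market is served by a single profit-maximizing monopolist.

A monopolist chooses Q where MR = MC. MR = 233 − 5Q; setting this equal to 78 gives Q = 31 and P = 155.5.
CS = ½·(233 − 155.5)·31 = 1201.25.

CS = 1201.25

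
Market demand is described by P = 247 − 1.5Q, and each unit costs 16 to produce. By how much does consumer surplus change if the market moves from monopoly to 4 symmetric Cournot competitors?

Monopoly sets MR = MC: 247 − 3Q = 16 ⇒ Q = 77, P = 247 − 1.5·77 = 131.5.
CS = ½·(247 − 131.5)·77 = 4446.75.
In a 4-firm Cournot equilibrium, symmetry and the first-order condition give q = (247 − 16)/(7.5) = 30.8. So Q = 123.2 and P = 62.2.
CS = ½·(247 − 62.2)·123.2 = 11383.68.
Change in consumer surplus: 11383.68 − 4446.75 = 6936.93.

Consumer surplus rises by 6936.93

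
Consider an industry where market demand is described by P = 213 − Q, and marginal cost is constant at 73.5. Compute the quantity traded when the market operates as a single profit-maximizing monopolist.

Q = 69.75

Monopoly sets MR = MC: 213 − 2Q = 73.5 ⇒ Q = 69.75, P = 213 − 69.75 = 143.25.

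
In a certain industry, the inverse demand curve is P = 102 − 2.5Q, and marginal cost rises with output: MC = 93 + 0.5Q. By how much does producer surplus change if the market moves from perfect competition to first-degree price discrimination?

Competitive equilibrium sets price equal to marginal cost: 102 − 2.5Q = 93 + 0.5Q, so Q = 3 and P = 94.5.
PS = P·Q − VC(Q) = 94.5·3 − (93·3 + ½·0.5·3²) = 2.25.
A perfectly discriminating monopolist sells every unit with P(Q) ≥ MC(Q), so output equals the competitive quantity Q = 3. Each buyer pays their reservation price, so CS = 0 and the firm captures all surplus.
PS = ½·(102 − 93)·3 = 13.5.
Change in producer surplus: 13.5 − 2.25 = 11.25.

PS rises by 11.25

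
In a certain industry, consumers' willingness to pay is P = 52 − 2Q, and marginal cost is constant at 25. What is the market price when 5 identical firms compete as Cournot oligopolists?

With 5 symmetric Cournot firms, each firm's FOC gives 52 − 12q = 25, so q = 2.25, Q = 5·2.25 = 11.25, and P = 29.5.

P = 29.5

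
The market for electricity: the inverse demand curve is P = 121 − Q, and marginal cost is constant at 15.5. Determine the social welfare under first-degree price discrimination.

A perfectly discriminating monopolist sells every unit with P(Q) ≥ MC(Q), so output equals the competitive quantity Q = 105.5. Each buyer pays their reservation price, so CS = 0 and the firm captures all surplus.
TS = 5565.125 (equal to competitive TS).

TS = 5565.125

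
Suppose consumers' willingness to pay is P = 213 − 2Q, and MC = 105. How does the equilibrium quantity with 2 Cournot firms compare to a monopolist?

Cournot: Q = 36; Monopoly: Q = 27

Cournot with 2 identical firms: the symmetric best-response condition is 213 − 6q = 105. Each firm produces q = 18, total output Q = 36, price P = 141.
A monopolist chooses Q where MR = MC. MR = 213 − 4Q; setting this equal to 105 gives Q = 27 and P = 159.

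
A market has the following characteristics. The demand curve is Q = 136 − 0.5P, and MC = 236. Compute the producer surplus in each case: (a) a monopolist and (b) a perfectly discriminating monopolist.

Monopoly: PS = 162; Perfect PD: PS = 324

Inverting demand: P = 272 − 2Q.
A monopolist chooses Q where MR = MC. MR = 272 − 4Q; setting this equal to 236 gives Q = 9 and P = 254.
PS = (254 − 236)·9 = 162.
A perfectly discriminating monopolist sells every unit with P(Q) ≥ MC(Q), so output equals the competitive quantity Q = 18. Each buyer pays their reservation price, so CS = 0 and the firm captures all surplus.
PS = ½·(272 − 236)·18 = 324.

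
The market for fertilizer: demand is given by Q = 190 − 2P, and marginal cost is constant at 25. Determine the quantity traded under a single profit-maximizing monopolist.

Q = 70

Inverting demand: P = 95 − 0.5Q.
Monopoly sets MR = MC: 95 − Q = 25 ⇒ Q = 70, P = 95 − 0.5·70 = 60.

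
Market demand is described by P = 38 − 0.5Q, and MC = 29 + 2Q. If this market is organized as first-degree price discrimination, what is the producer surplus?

PS = 16.2

A perfectly discriminating monopolist sells every unit with P(Q) ≥ MC(Q), so output equals the competitive quantity Q = 3.6. Each buyer pays their reservation price, so CS = 0 and the firm captures all surplus.
PS = ½·(38 − 29)·3.6 = 16.2.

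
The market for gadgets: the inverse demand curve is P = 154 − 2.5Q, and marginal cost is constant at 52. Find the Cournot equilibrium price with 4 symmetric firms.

P = 72.4

In a 4-firm Cournot equilibrium, symmetry and the first-order condition give q = (154 − 52)/(12.5) = 8.16. So Q = 32.64 and P = 72.4.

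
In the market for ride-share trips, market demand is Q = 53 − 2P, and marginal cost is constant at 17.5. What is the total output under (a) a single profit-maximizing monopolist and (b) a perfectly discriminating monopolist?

Monopoly: Q = 9; Perfect PD: Q = 18

Inverting demand: P = 26.5 − 0.5Q.
The monopolist equates marginal revenue to marginal cost: 26.5 − Q = 17.5, so Q = 9. From demand, P = 22.
With perfect price discrimination, output is the efficient level Q = 18 (where demand meets MC), but every buyer pays their willingness to pay: CS = 0 and PS = total surplus.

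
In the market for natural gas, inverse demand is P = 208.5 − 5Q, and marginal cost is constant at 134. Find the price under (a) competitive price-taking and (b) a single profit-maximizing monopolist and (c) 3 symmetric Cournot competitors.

Competition: P = 134; Monopoly: P = 171.25; Cournot: P = 152.625

Perfect competition: P = MC = 134, so 208.5 − 5Q = 134 and Q = 14.9.
A monopolist chooses Q where MR = MC. MR = 208.5 − 10Q; setting this equal to 134 gives Q = 7.45 and P = 171.25.
In a 3-firm Cournot equilibrium, symmetry and the first-order condition give q = (208.5 − 134)/(20) = 3.725. So Q = 11.175 and P = 152.625.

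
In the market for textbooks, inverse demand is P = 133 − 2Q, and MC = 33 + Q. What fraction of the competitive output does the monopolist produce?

The monopolist equates marginal revenue to marginal cost: 133 − 4Q = 33 + Q, so Q = 20. From demand, P = 93.
Competitive equilibrium sets price equal to marginal cost: 133 − 2Q = 33 + Q, so Q = 100/3 and P = 199/3.
Ratio Q_m/Q_c = 20/(100/3) = 0.6.

Q_m/Q_c = 0.6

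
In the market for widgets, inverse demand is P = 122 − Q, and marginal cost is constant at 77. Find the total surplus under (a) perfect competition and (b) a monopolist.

Competitive firms price at marginal cost: P = 77, giving Q = 45.
CS = ½·(122 − 77)·45 = 1012.5; PS = (77 − 77)·45 = 0; TS = 1012.5.
The monopolist equates marginal revenue to marginal cost: 122 − 2Q = 77, so Q = 22.5. From demand, P = 99.5.
CS = ½·(122 − 99.5)·22.5 = 253.125; PS = (99.5 − 77)·22.5 = 506.25; TS = 759.375.

Competition: TS = 1012.5; Monopoly: TS = 759.375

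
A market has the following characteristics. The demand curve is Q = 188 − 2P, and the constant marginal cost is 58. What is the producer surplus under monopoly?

Inverting demand: P = 94 − 0.5Q.
The monopolist equates marginal revenue to marginal cost: 94 − Q = 58, so Q = 36. From demand, P = 76.
PS = (76 − 58)·36 = 648.

PS = 648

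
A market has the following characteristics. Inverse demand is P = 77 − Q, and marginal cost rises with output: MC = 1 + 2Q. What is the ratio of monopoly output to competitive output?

Q_m/Q_c = 0.75

Monopoly sets MR = MC: 77 − 2Q = 1 + 2Q ⇒ Q = 19, P = 77 − 19 = 58.
Competitive equilibrium sets price equal to marginal cost: 77 − Q = 1 + 2Q, so Q = 76/3 and P = 155/3.
Ratio Q_m/Q_c = 19/(76/3) = 0.75.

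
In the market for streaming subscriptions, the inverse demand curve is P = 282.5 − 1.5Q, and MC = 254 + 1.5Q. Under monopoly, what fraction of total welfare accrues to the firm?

Monopoly sets MR = MC: 282.5 − 3Q = 254 + 1.5Q ⇒ Q = 19/3, P = 282.5 − 1.5·19/3 = 273.
CS = ½·(282.5 − 273)·19/3 = 361/12.
PS = P·Q − VC(Q) = 273·19/3 − (254·19/3 + ½·1.5·(19/3)²) = 90.25.
Share captured = PS/TS = 90.25/(361/3) = 0.75.

PS/TS = 0.75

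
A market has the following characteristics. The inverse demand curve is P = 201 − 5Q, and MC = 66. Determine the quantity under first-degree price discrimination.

A perfectly discriminating monopolist sells every unit with P(Q) ≥ MC(Q), so output equals the competitive quantity Q = 27. Each buyer pays their reservation price, so CS = 0 and the firm captures all surplus.

Q = 27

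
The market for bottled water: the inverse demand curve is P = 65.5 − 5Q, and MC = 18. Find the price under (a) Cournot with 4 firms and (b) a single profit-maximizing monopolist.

In a 4-firm Cournot equilibrium, symmetry and the first-order condition give q = (65.5 − 18)/(25) = 1.9. So Q = 7.6 and P = 27.5.
A monopolist chooses Q where MR = MC. MR = 65.5 − 10Q; setting this equal to 18 gives Q = 4.75 and P = 41.75.

Cournot: P = 27.5; Monopoly: P = 41.75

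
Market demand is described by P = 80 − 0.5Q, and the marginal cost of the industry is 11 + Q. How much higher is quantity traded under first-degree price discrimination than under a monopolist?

Monopoly sets MR = MC: 80 − Q = 11 + Q ⇒ Q = 34.5, P = 80 − 0.5·34.5 = 62.75.
Under first-degree price discrimination the firm charges each unit its demand price and produces up to where P = MC, i.e. Q = 46. Consumer surplus is zero; producer surplus equals total surplus.
Change in quantity traded: 46 − 34.5 = 11.5.

Q rises by 11.5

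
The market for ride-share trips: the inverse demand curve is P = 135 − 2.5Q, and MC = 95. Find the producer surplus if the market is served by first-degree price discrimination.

PS = 320

A perfectly discriminating monopolist sells every unit with P(Q) ≥ MC(Q), so output equals the competitive quantity Q = 16. Each buyer pays their reservation price, so CS = 0 and the firm captures all surplus.
PS = ½·(135 − 95)·16 = 320.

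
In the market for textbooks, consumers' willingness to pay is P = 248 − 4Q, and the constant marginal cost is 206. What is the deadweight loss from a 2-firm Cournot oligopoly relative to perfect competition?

DWL = 24.5

Under competition P = MC = 206, so Q = (248 − 206)/4 = 10.5.
Cournot with 2 identical firms: the symmetric best-response condition is 248 − 12q = 206. Each firm produces q = 3.5, total output Q = 7, price P = 220.
DWL is the triangle between Q = 7 and Q = 10.5: ½·(10.5 − 7)·(220 − 206) = 24.5.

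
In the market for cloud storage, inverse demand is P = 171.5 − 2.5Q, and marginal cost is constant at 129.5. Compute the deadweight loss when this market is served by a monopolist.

Competitive firms price at marginal cost: P = 129.5, giving Q = 16.8.
The monopolist equates marginal revenue to marginal cost: 171.5 − 5Q = 129.5, so Q = 8.4. From demand, P = 150.5.
DWL is the triangle between Q = 8.4 and Q = 16.8: ½·(16.8 − 8.4)·(150.5 − 129.5) = 88.2.

DWL = 88.2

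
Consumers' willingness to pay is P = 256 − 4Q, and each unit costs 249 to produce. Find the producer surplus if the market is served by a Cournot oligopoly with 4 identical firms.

PS = 1.96

In a 4-firm Cournot equilibrium, symmetry and the first-order condition give q = (256 − 249)/(20) = 0.35. So Q = 1.4 and P = 250.4.
PS = (250.4 − 249)·1.4 = 1.96.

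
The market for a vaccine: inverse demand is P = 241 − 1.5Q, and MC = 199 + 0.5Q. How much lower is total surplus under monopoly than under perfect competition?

Under competition P = MC: 241 − 1.5Q = 199 + 0.5Q ⇒ Q = 21, P = 209.5.
CS = ½·(241 − 209.5)·21 = 330.75; PS = (209.5·21 − 199·21 − ½·0.5·21²) = 110.25; TS = 441.
Monopoly sets MR = MC: 241 − 3Q = 199 + 0.5Q ⇒ Q = 12, P = 241 − 1.5·12 = 223.
CS = ½·(241 − 223)·12 = 108; PS = (223·12 − 199·12 − ½·0.5·12²) = 252; TS = 360.
Change in total surplus: 360 − 441 = −81.

Total surplus falls by 81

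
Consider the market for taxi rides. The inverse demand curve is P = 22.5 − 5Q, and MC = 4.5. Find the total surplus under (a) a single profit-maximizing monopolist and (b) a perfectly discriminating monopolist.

The monopolist equates marginal revenue to marginal cost: 22.5 − 10Q = 4.5, so Q = 1.8. From demand, P = 13.5.
CS = ½·(22.5 − 13.5)·1.8 = 8.1; PS = (13.5 − 4.5)·1.8 = 16.2; TS = 24.3.
A perfectly discriminating monopolist sells every unit with P(Q) ≥ MC(Q), so output equals the competitive quantity Q = 3.6. Each buyer pays their reservation price, so CS = 0 and the firm captures all surplus.
TS = 32.4 (equal to competitive TS).

Monopoly: TS = 24.3; Perfect PD: TS = 32.4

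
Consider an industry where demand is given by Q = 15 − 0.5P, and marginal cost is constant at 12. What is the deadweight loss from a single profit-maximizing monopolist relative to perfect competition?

DWL = 20.25

Inverting demand: P = 30 − 2Q.
Perfect competition: P = MC = 12, so 30 − 2Q = 12 and Q = 9.
A monopolist chooses Q where MR = MC. MR = 30 − 4Q; setting this equal to 12 gives Q = 4.5 and P = 21.
DWL is the triangle between Q = 4.5 and Q = 9: ½·(9 − 4.5)·(21 − 12) = 20.25.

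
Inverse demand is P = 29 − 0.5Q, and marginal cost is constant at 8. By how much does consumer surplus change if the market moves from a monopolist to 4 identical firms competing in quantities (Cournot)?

Monopoly sets MR = MC: 29 − Q = 8 ⇒ Q = 21, P = 29 − 0.5·21 = 18.5.
CS = ½·(29 − 18.5)·21 = 110.25.
In a 4-firm Cournot equilibrium, symmetry and the first-order condition give q = (29 − 8)/(2.5) = 8.4. So Q = 33.6 and P = 12.2.
CS = ½·(29 − 12.2)·33.6 = 282.24.
Change in consumer surplus: 282.24 − 110.25 = 171.99.

Consumer surplus rises by 171.99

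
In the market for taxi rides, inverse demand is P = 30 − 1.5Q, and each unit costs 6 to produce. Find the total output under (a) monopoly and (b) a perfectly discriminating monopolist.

Monopoly: Q = 8; Perfect PD: Q = 16

The monopolist equates marginal revenue to marginal cost: 30 − 3Q = 6, so Q = 8. From demand, P = 18.
With perfect price discrimination, output is the efficient level Q = 16 (where demand meets MC), but every buyer pays their willingness to pay: CS = 0 and PS = total surplus.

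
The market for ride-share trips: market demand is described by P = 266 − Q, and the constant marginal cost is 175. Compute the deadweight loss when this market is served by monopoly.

Under competition P = MC = 175, so Q = (266 − 175)/1 = 91.
A monopolist chooses Q where MR = MC. MR = 266 − 2Q; setting this equal to 175 gives Q = 45.5 and P = 220.5.
DWL is the triangle between Q = 45.5 and Q = 91: ½·(91 − 45.5)·(220.5 − 175) = 1035.125.

DWL = 1035.125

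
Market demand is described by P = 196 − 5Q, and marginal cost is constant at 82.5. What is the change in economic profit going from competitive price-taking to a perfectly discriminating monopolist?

Competitive firms price at marginal cost: P = 82.5, giving Q = 22.7.
Profit = (82.5 − 82.5)·22.7 = 0.
With perfect price discrimination, output is the efficient level Q = 22.7 (where demand meets MC), but every buyer pays their willingness to pay: CS = 0 and PS = total surplus.
PS equals the full surplus area, 1288.225. Profit = 1288.225 = 1288.225.
Change in economic profit: 1288.225 − 0 = 1288.225.

π rises by 1288.225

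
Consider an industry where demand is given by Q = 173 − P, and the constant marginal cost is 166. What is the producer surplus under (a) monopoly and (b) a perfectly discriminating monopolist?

Inverting demand: P = 173 − Q.
The monopolist equates marginal revenue to marginal cost: 173 − 2Q = 166, so Q = 3.5. From demand, P = 169.5.
PS = (169.5 − 166)·3.5 = 12.25.
With perfect price discrimination, output is the efficient level Q = 7 (where demand meets MC), but every buyer pays their willingness to pay: CS = 0 and PS = total surplus.
PS = ½·(173 − 166)·7 = 24.5.

Monopoly: PS = 12.25; Perfect PD: PS = 24.5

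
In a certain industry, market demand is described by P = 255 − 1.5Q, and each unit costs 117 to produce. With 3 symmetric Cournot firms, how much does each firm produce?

q_i = 23

With 3 symmetric Cournot firms, each firm's FOC gives 255 − 6q = 117, so q = 23, Q = 3·23 = 69, and P = 151.5.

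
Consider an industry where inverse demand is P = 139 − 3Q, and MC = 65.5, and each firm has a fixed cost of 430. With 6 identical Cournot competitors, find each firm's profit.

π_i = −393.25

With 6 symmetric Cournot firms, each firm's FOC gives 139 − 21q = 65.5, so q = 3.5, Q = 6·3.5 = 21, and P = 76.
Each firm's profit = (76 − 65.5)·3.5 − 430 = −393.25.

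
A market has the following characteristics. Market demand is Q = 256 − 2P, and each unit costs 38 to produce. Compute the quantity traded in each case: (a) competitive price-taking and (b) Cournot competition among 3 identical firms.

Competition: Q = 180; Cournot: Q = 135

Inverting demand: P = 128 − 0.5Q.
Perfect competition: P = MC = 38, so 128 − 0.5Q = 38 and Q = 180.
Cournot with 3 identical firms: the symmetric best-response condition is 128 − 2q = 38. Each firm produces q = 45, total output Q = 135, price P = 60.5.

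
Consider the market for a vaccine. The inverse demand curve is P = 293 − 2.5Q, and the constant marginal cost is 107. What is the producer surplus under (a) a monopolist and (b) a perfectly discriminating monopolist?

Monopoly sets MR = MC: 293 − 5Q = 107 ⇒ Q = 37.2, P = 293 − 2.5·37.2 = 200.
PS = (200 − 107)·37.2 = 3459.6.
Under first-degree price discrimination the firm charges each unit its demand price and produces up to where P = MC, i.e. Q = 74.4. Consumer surplus is zero; producer surplus equals total surplus.
PS = ½·(293 − 107)·74.4 = 6919.2.

Monopoly: PS = 3459.6; Perfect PD: PS = 6919.2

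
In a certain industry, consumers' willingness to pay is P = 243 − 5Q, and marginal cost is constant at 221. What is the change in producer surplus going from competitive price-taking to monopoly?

Producer surplus rises by 24.2

Under competition P = MC = 221, so Q = (243 − 221)/5 = 4.4.
PS = (221 − 221)·4.4 = 0.
A monopolist chooses Q where MR = MC. MR = 243 − 10Q; setting this equal to 221 gives Q = 2.2 and P = 232.
PS = (232 − 221)·2.2 = 24.2.
Change in producer surplus: 24.2 − 0 = 24.2.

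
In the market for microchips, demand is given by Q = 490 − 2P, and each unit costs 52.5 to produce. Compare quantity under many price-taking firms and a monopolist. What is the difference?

Q falls by 192.5

Inverting demand: P = 245 − 0.5Q.
Under competition P = MC = 52.5, so Q = (245 − 52.5)/0.5 = 385.
A monopolist chooses Q where MR = MC. MR = 245 − Q; setting this equal to 52.5 gives Q = 192.5 and P = 148.75.
Change in quantity: 192.5 − 385 = −192.5.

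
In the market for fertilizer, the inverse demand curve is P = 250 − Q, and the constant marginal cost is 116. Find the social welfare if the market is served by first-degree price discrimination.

A perfectly discriminating monopolist sells every unit with P(Q) ≥ MC(Q), so output equals the competitive quantity Q = 134. Each buyer pays their reservation price, so CS = 0 and the firm captures all surplus.
TS = 8978 (equal to competitive TS).

TS = 8978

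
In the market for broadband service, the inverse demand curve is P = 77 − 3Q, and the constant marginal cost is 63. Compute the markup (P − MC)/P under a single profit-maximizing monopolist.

Monopoly sets MR = MC: 77 − 6Q = 63 ⇒ Q = 7/3, P = 77 − 3·7/3 = 70.
Lerner index = (P − MC)/P = (70 − 63)/70 = 0.1.

Lerner index = 0.1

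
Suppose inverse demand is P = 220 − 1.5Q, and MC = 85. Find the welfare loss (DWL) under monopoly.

DWL = 1518.75

Perfect competition: P = MC = 85, so 220 − 1.5Q = 85 and Q = 90.
The monopolist equates marginal revenue to marginal cost: 220 − 3Q = 85, so Q = 45. From demand, P = 152.5.
DWL is the triangle between Q = 45 and Q = 90: ½·(90 − 45)·(152.5 − 85) = 1518.75.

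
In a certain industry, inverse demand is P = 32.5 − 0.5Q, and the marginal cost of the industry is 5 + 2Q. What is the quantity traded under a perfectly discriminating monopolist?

Q = 11

Under first-degree price discrimination the firm charges each unit its demand price and produces up to where P = MC, i.e. Q = 11. Consumer surplus is zero; producer surplus equals total surplus.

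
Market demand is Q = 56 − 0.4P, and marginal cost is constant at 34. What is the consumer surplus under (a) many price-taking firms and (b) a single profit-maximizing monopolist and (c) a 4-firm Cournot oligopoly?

Inverting demand: P = 140 − 2.5Q.
Under competition P = MC = 34, so Q = (140 − 34)/2.5 = 42.4.
CS = ½·(140 − 34)·42.4 = 2247.2.
A monopolist chooses Q where MR = MC. MR = 140 − 5Q; setting this equal to 34 gives Q = 21.2 and P = 87.
CS = ½·(140 − 87)·21.2 = 561.8.
With 4 symmetric Cournot firms, each firm's FOC gives 140 − 12.5q = 34, so q = 8.48, Q = 4·8.48 = 33.92, and P = 55.2.
CS = ½·(140 − 55.2)·33.92 = 1438.208.

Competition: CS = 2247.2; Monopoly: CS = 561.8; Cournot: CS = 1438.208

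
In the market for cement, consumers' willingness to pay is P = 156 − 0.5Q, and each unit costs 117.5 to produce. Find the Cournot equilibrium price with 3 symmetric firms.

P = 127.125

In a 3-firm Cournot equilibrium, symmetry and the first-order condition give q = (156 − 117.5)/(2) = 19.25. So Q = 57.75 and P = 127.125.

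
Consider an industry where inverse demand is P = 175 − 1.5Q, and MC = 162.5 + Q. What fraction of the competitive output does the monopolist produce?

Q_m/Q_c = 0.625

Monopoly sets MR = MC: 175 − 3Q = 162.5 + Q ⇒ Q = 3.125, P = 175 − 1.5·3.125 = 2725/16.
Competitive equilibrium sets price equal to marginal cost: 175 − 1.5Q = 162.5 + Q, so Q = 5 and P = 167.5.
Ratio Q_m/Q_c = 3.125/5 = 0.625.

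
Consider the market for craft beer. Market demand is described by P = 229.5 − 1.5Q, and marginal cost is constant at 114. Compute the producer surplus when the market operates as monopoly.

PS = 2223.375

A monopolist chooses Q where MR = MC. MR = 229.5 − 3Q; setting this equal to 114 gives Q = 38.5 and P = 171.75.
PS = (171.75 − 114)·38.5 = 2223.375.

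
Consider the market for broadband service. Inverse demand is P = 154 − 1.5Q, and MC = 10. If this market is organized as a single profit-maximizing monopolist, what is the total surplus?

TS = 5184

Monopoly sets MR = MC: 154 − 3Q = 10 ⇒ Q = 48, P = 154 − 1.5·48 = 82.
CS = ½·(154 − 82)·48 = 1728; PS = (82 − 10)·48 = 3456; TS = 5184.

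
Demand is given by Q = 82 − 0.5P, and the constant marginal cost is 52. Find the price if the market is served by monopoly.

P = 108

Inverting demand: P = 164 − 2Q.
Monopoly sets MR = MC: 164 − 4Q = 52 ⇒ Q = 28, P = 164 − 2·28 = 108.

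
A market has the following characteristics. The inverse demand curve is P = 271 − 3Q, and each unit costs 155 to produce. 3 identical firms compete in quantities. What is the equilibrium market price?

In a 3-firm Cournot equilibrium, symmetry and the first-order condition give q = (271 − 155)/(12) = 29/3. So Q = 29 and P = 184.

P = 184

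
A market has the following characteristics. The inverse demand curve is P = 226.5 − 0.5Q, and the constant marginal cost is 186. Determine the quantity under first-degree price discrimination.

Q = 81

Under first-degree price discrimination the firm charges each unit its demand price and produces up to where P = MC, i.e. Q = 81. Consumer surplus is zero; producer surplus equals total surplus.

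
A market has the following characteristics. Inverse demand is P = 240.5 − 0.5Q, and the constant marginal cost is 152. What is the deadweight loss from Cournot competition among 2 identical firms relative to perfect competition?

DWL = 870.25

Perfect competition: P = MC = 152, so 240.5 − 0.5Q = 152 and Q = 177.
With 2 symmetric Cournot firms, each firm's FOC gives 240.5 − 1.5q = 152, so q = 59, Q = 2·59 = 118, and P = 181.5.
DWL is the triangle between Q = 118 and Q = 177: ½·(177 − 118)·(181.5 − 152) = 870.25.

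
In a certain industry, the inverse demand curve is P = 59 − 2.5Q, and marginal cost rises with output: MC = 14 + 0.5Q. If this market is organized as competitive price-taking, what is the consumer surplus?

Competitive equilibrium sets price equal to marginal cost: 59 − 2.5Q = 14 + 0.5Q, so Q = 15 and P = 21.5.
CS = ½·(59 − 21.5)·15 = 281.25.

CS = 281.25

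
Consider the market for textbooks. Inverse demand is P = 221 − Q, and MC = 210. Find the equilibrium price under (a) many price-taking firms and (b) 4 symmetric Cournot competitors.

Competition: P = 210; Cournot: P = 212.2

Perfect competition: P = MC = 210, so 221 − Q = 210 and Q = 11.
In a 4-firm Cournot equilibrium, symmetry and the first-order condition give q = (221 − 210)/(5) = 2.2. So Q = 8.8 and P = 212.2.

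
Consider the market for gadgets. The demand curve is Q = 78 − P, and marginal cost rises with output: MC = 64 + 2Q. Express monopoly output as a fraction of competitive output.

Inverting demand: P = 78 − Q.
A monopolist chooses Q where MR = MC. MR = 78 − 2Q; setting this equal to 64 + 2Q gives Q = 3.5 and P = 74.5.
Competitive equilibrium sets price equal to marginal cost: 78 − Q = 64 + 2Q, so Q = 14/3 and P = 220/3.
Ratio Q_m/Q_c = 3.5/(14/3) = 0.75.

Q_m/Q_c = 0.75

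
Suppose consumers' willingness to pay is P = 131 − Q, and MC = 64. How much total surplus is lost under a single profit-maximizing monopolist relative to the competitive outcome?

Under competition P = MC = 64, so Q = (131 − 64)/1 = 67.
The monopolist equates marginal revenue to marginal cost: 131 − 2Q = 64, so Q = 33.5. From demand, P = 97.5.
DWL is the triangle between Q = 33.5 and Q = 67: ½·(67 − 33.5)·(97.5 − 64) = 561.125.

DWL = 561.125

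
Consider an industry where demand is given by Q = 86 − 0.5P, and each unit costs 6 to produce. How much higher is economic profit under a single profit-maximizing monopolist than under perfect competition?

π rises by 3444.5

Inverting demand: P = 172 − 2Q.
Competitive firms price at marginal cost: P = 6, giving Q = 83.
Profit = (6 − 6)·83 = 0.
The monopolist equates marginal revenue to marginal cost: 172 − 4Q = 6, so Q = 41.5. From demand, P = 89.
Profit = (89 − 6)·41.5 = 3444.5.
Change in economic profit: 3444.5 − 0 = 3444.5.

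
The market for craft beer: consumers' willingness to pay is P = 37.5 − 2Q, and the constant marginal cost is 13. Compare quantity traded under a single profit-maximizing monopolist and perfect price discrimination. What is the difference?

A monopolist chooses Q where MR = MC. MR = 37.5 − 4Q; setting this equal to 13 gives Q = 6.125 and P = 25.25.
A perfectly discriminating monopolist sells every unit with P(Q) ≥ MC(Q), so output equals the competitive quantity Q = 12.25. Each buyer pays their reservation price, so CS = 0 and the firm captures all surplus.
Change in quantity traded: 12.25 − 6.125 = 6.125.

Q rises by 6.125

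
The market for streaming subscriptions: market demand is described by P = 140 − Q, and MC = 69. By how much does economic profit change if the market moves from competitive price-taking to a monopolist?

π rises by 1260.25

Perfect competition: P = MC = 69, so 140 − Q = 69 and Q = 71.
Profit = (69 − 69)·71 = 0.
The monopolist equates marginal revenue to marginal cost: 140 − 2Q = 69, so Q = 35.5. From demand, P = 104.5.
Profit = (104.5 − 69)·35.5 = 1260.25.
Change in economic profit: 1260.25 − 0 = 1260.25.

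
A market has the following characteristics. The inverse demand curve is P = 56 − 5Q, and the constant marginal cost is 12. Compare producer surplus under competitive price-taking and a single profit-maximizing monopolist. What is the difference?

Perfect competition: P = MC = 12, so 56 − 5Q = 12 and Q = 8.8.
PS = (12 − 12)·8.8 = 0.
Monopoly sets MR = MC: 56 − 10Q = 12 ⇒ Q = 4.4, P = 56 − 5·4.4 = 34.
PS = (34 − 12)·4.4 = 96.8.
Change in producer surplus: 96.8 − 0 = 96.8.

Producer surplus rises by 96.8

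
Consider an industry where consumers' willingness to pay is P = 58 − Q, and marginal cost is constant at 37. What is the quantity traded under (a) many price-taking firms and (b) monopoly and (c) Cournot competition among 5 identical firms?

Competition: Q = 21; Monopoly: Q = 10.5; Cournot: Q = 17.5

Perfect competition: P = MC = 37, so 58 − Q = 37 and Q = 21.
The monopolist equates marginal revenue to marginal cost: 58 − 2Q = 37, so Q = 10.5. From demand, P = 47.5.
In a 5-firm Cournot equilibrium, symmetry and the first-order condition give q = (58 − 37)/(6) = 3.5. So Q = 17.5 and P = 40.5.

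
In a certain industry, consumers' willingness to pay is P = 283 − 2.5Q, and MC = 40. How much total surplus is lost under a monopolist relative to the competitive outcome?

Competitive firms price at marginal cost: P = 40, giving Q = 97.2.
A monopolist chooses Q where MR = MC. MR = 283 − 5Q; setting this equal to 40 gives Q = 48.6 and P = 161.5.
DWL is the triangle between Q = 48.6 and Q = 97.2: ½·(97.2 − 48.6)·(161.5 − 40) = 2952.45.

DWL = 2952.45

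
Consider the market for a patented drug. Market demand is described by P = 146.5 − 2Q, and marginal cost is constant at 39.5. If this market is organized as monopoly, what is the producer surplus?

PS = 1431.125

The monopolist equates marginal revenue to marginal cost: 146.5 − 4Q = 39.5, so Q = 26.75. From demand, P = 93.
PS = (93 − 39.5)·26.75 = 1431.125.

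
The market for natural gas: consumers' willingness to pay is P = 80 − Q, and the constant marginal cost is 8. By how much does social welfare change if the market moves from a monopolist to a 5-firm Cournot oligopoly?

Social welfare rises by 576

The monopolist equates marginal revenue to marginal cost: 80 − 2Q = 8, so Q = 36. From demand, P = 44.
CS = ½·(80 − 44)·36 = 648; PS = (44 − 8)·36 = 1296; TS = 1944.
In a 5-firm Cournot equilibrium, symmetry and the first-order condition give q = (80 − 8)/(6) = 12. So Q = 60 and P = 20.
CS = ½·(80 − 20)·60 = 1800; PS = (20 − 8)·60 = 720; TS = 2520.
Change in social welfare: 2520 − 1944 = 576.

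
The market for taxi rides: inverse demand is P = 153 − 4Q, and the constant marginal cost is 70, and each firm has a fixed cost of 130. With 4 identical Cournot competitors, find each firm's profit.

π_i = −61.11

With 4 symmetric Cournot firms, each firm's FOC gives 153 − 20q = 70, so q = 4.15, Q = 4·4.15 = 16.6, and P = 86.6.
Each firm's profit = (86.6 − 70)·4.15 − 130 = −61.11.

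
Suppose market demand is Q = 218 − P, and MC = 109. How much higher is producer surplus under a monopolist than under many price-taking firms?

Producer surplus rises by 2970.25

Inverting demand: P = 218 − Q.
Perfect competition: P = MC = 109, so 218 − Q = 109 and Q = 109.
PS = (109 − 109)·109 = 0.
Monopoly sets MR = MC: 218 − 2Q = 109 ⇒ Q = 54.5, P = 218 − 54.5 = 163.5.
PS = (163.5 − 109)·54.5 = 2970.25.
Change in producer surplus: 2970.25 − 0 = 2970.25.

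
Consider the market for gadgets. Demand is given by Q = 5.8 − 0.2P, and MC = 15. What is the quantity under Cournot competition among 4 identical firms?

Inverting demand: P = 29 − 5Q.
In a 4-firm Cournot equilibrium, symmetry and the first-order condition give q = (29 − 15)/(25) = 0.56. So Q = 2.24 and P = 17.8.

Q = 2.24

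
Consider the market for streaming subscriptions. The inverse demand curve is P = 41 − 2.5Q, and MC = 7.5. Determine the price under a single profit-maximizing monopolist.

A monopolist chooses Q where MR = MC. MR = 41 − 5Q; setting this equal to 7.5 gives Q = 6.7 and P = 24.25.

P = 24.25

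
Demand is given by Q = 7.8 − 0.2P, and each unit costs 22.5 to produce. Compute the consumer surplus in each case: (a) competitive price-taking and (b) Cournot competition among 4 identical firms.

Inverting demand: P = 39 − 5Q.
Competitive firms price at marginal cost: P = 22.5, giving Q = 3.3.
CS = ½·(39 − 22.5)·3.3 = 27.225.
With 4 symmetric Cournot firms, each firm's FOC gives 39 − 25q = 22.5, so q = 0.66, Q = 4·0.66 = 2.64, and P = 25.8.
CS = ½·(39 − 25.8)·2.64 = 17.424.

Competition: CS = 27.225; Cournot: CS = 17.424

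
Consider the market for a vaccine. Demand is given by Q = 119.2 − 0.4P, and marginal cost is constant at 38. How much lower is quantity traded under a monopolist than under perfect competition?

Q falls by 52

Inverting demand: P = 298 − 2.5Q.
Perfect competition: P = MC = 38, so 298 − 2.5Q = 38 and Q = 104.
The monopolist equates marginal revenue to marginal cost: 298 − 5Q = 38, so Q = 52. From demand, P = 168.
Change in quantity traded: 52 − 104 = −52.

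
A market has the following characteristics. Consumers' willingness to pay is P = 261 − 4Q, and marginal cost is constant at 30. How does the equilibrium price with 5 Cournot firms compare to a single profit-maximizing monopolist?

With 5 symmetric Cournot firms, each firm's FOC gives 261 − 24q = 30, so q = 9.625, Q = 5·9.625 = 48.125, and P = 68.5.
The monopolist equates marginal revenue to marginal cost: 261 − 8Q = 30, so Q = 28.875. From demand, P = 145.5.

Cournot: P = 68.5; Monopoly: P = 145.5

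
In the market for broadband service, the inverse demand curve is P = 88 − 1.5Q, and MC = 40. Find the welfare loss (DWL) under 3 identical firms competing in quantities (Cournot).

Perfect competition: P = MC = 40, so 88 − 1.5Q = 40 and Q = 32.
With 3 symmetric Cournot firms, each firm's FOC gives 88 − 6q = 40, so q = 8, Q = 3·8 = 24, and P = 52.
DWL is the triangle between Q = 24 and Q = 32: ½·(32 − 24)·(52 − 40) = 48.

DWL = 48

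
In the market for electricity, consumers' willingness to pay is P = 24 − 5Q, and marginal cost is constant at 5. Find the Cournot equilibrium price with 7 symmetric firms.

With 7 symmetric Cournot firms, each firm's FOC gives 24 − 40q = 5, so q = 0.475, Q = 7·0.475 = 3.325, and P = 7.375.

P = 7.375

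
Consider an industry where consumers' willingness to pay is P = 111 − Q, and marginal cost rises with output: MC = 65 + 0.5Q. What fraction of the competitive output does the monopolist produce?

A monopolist chooses Q where MR = MC. MR = 111 − 2Q; setting this equal to 65 + 0.5Q gives Q = 18.4 and P = 92.6.
Under competition P = MC: 111 − Q = 65 + 0.5Q ⇒ Q = 92/3, P = 241/3.
Ratio Q_m/Q_c = 18.4/(92/3) = 0.6.

Q_m/Q_c = 0.6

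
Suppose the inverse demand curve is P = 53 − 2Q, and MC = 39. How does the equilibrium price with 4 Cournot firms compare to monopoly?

Cournot with 4 identical firms: the symmetric best-response condition is 53 − 10q = 39. Each firm produces q = 1.4, total output Q = 5.6, price P = 41.8.
A monopolist chooses Q where MR = MC. MR = 53 − 4Q; setting this equal to 39 gives Q = 3.5 and P = 46.

Cournot: P = 41.8; Monopoly: P = 46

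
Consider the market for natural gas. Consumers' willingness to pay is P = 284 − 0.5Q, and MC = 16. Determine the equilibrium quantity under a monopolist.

Monopoly sets MR = MC: 284 − Q = 16 ⇒ Q = 268, P = 284 − 0.5·268 = 150.

Q = 268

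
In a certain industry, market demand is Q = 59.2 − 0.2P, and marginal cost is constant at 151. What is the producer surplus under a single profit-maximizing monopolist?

PS = 1051.25

Inverting demand: P = 296 − 5Q.
A monopolist chooses Q where MR = MC. MR = 296 − 10Q; setting this equal to 151 gives Q = 14.5 and P = 223.5.
PS = (223.5 − 151)·14.5 = 1051.25.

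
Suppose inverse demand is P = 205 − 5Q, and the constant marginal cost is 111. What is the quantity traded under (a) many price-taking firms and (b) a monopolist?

Competition: Q = 18.8; Monopoly: Q = 9.4

Perfect competition: P = MC = 111, so 205 − 5Q = 111 and Q = 18.8.
A monopolist chooses Q where MR = MC. MR = 205 − 10Q; setting this equal to 111 gives Q = 9.4 and P = 158.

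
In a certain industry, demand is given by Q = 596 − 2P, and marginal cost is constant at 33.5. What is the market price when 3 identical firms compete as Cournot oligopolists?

P = 99.625

Inverting demand: P = 298 − 0.5Q.
Cournot with 3 identical firms: the symmetric best-response condition is 298 − 2q = 33.5. Each firm produces q = 132.25, total output Q = 396.75, price P = 99.625.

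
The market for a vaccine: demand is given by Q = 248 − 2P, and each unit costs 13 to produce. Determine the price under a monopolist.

Inverting demand: P = 124 − 0.5Q.
The monopolist equates marginal revenue to marginal cost: 124 − Q = 13, so Q = 111. From demand, P = 68.5.

P = 68.5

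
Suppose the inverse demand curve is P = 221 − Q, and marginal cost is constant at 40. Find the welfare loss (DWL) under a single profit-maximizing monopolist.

DWL = 4095.125

Under competition P = MC = 40, so Q = (221 − 40)/1 = 181.
The monopolist equates marginal revenue to marginal cost: 221 − 2Q = 40, so Q = 90.5. From demand, P = 130.5.
DWL is the triangle between Q = 90.5 and Q = 181: ½·(181 − 90.5)·(130.5 − 40) = 4095.125.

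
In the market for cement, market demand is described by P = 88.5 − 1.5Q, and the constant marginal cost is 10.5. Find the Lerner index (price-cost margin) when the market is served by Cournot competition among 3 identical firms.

With 3 symmetric Cournot firms, each firm's FOC gives 88.5 − 6q = 10.5, so q = 13, Q = 3·13 = 39, and P = 30.
Lerner index = (P − MC)/P = (30 − 10.5)/30 = 0.65.

Lerner index = 0.65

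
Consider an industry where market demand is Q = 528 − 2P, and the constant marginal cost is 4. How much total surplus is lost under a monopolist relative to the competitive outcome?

Inverting demand: P = 264 − 0.5Q.
Perfect competition: P = MC = 4, so 264 − 0.5Q = 4 and Q = 520.
The monopolist equates marginal revenue to marginal cost: 264 − Q = 4, so Q = 260. From demand, P = 134.
DWL is the triangle between Q = 260 and Q = 520: ½·(520 − 260)·(134 − 4) = 16900.

DWL = 16900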